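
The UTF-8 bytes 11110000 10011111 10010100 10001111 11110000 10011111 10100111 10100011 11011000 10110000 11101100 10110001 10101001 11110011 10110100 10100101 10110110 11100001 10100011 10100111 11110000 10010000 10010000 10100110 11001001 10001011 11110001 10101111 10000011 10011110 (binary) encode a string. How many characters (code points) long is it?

Byte at offset 0: 0xF0 = 11110000 → 4-byte char (#1). Advance 4.
Byte at offset 4: 0xF0 = 11110000 → 4-byte char (#2). Advance 4.
Byte at offset 8: 0xD8 = 11011000 → 2-byte char (#3). Advance 2.
Byte at offset 10: 0xEC = 11101100 → 3-byte char (#4). Advance 3.
Byte at offset 13: 0xF3 = 11110011 → 4-byte char (#5). Advance 4.
Byte at offset 17: 0xE1 = 11100001 → 3-byte char (#6). Advance 3.
Byte at offset 20: 0xF0 = 11110000 → 4-byte char (#7). Advance 4.
Byte at offset 24: 0xC9 = 11001001 → 2-byte char (#8). Advance 2.
Byte at offset 26: 0xF1 = 11110001 → 4-byte char (#9). Advance 4.
Reached end at offset 30 after 9 code points.

9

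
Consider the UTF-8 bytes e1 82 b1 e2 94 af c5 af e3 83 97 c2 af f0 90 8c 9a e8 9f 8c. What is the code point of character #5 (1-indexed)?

U+00AF

Offset 0: leading byte 0xE1 = 11100001 → 3-byte char #1 = E1 82 B1.
Offset 3: leading byte 0xE2 = 11100010 → 3-byte char #2 = E2 94 AF.
Offset 6: leading byte 0xC5 = 11000101 → 2-byte char #3 = C5 AF.
Offset 8: leading byte 0xE3 = 11100011 → 3-byte char #4 = E3 83 97.
Offset 11: leading byte 0xC2 = 11000010 → 2-byte char #5 = C2 AF.
Leading byte 0xC2 = 11000010 matches 110xxxxx → 2-byte sequence.
Byte 1: 0xC2 = 11000010, payload 00010 (5 bits).
Byte 2: 0xAF = 10101111 (10xxxxxx ✓), payload 101111.
Concatenate: 00010101111 = 0xAF (11 bits → U+00AF).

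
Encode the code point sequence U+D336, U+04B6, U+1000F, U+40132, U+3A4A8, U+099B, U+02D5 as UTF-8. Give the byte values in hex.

ED 8C B6 D2 B6 F0 90 80 8F F1 80 84 B2 F0 BA 92 A8 E0 A6 9B CB 95

U+D336: 3-byte form → ED 8C B6.
U+04B6: 2-byte form → D2 B6.
U+1000F: 4-byte form → F0 90 80 8F.
U+40132: 4-byte form → F1 80 84 B2.
U+3A4A8: 4-byte form → F0 BA 92 A8.
U+099B: 3-byte form → E0 A6 9B.
U+02D5: 2-byte form → CB 95.
Concatenated (22 bytes): ED 8C B6 D2 B6 F0 90 80 8F F1 80 84 B2 F0 BA 92 A8 E0 A6 9B CB 95.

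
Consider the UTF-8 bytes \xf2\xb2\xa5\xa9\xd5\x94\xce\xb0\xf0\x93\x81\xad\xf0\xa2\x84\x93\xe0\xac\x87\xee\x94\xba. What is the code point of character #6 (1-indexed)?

U+0B07

Offset 0: leading byte 0xF2 = 11110010 → 4-byte char #1 = F2 B2 A5 A9.
Offset 4: leading byte 0xD5 = 11010101 → 2-byte char #2 = D5 94.
Offset 6: leading byte 0xCE = 11001110 → 2-byte char #3 = CE B0.
Offset 8: leading byte 0xF0 = 11110000 → 4-byte char #4 = F0 93 81 AD.
Offset 12: leading byte 0xF0 = 11110000 → 4-byte char #5 = F0 A2 84 93.
Offset 16: leading byte 0xE0 = 11100000 → 3-byte char #6 = E0 AC 87.
Leading byte 0xE0 = 11100000 matches 1110xxxx → 3-byte sequence.
Byte 1: 0xE0 = 11100000, payload 0000 (4 bits).
Byte 2: 0xAC = 10101100 (10xxxxxx ✓), payload 101100.
Byte 3: 0x87 = 10000111 (10xxxxxx ✓), payload 000111.
Concatenate: 0000101100000111 = 0xB07 (16 bits → U+0B07).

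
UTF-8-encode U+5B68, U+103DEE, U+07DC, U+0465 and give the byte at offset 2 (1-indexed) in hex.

0xAD

1-indexed offset 2 is 0-indexed offset 1.
U+5B68 → 3-byte form E5 AD A8 at offsets 0–2.
Offset 1 falls in char 1's range; it's byte 2 of E5 AD A8 = 0xAD.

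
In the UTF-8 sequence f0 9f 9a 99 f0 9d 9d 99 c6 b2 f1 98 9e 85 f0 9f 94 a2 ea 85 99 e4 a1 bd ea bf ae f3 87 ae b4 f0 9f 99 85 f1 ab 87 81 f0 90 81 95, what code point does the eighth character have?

Offset 0: leading byte 0xF0 = 11110000 → 4-byte char #1 = F0 9F 9A 99.
Offset 4: leading byte 0xF0 = 11110000 → 4-byte char #2 = F0 9D 9D 99.
Offset 8: leading byte 0xC6 = 11000110 → 2-byte char #3 = C6 B2.
Offset 10: leading byte 0xF1 = 11110001 → 4-byte char #4 = F1 98 9E 85.
Offset 14: leading byte 0xF0 = 11110000 → 4-byte char #5 = F0 9F 94 A2.
Offset 18: leading byte 0xEA = 11101010 → 3-byte char #6 = EA 85 99.
Offset 21: leading byte 0xE4 = 11100100 → 3-byte char #7 = E4 A1 BD.
Offset 24: leading byte 0xEA = 11101010 → 3-byte char #8 = EA BF AE.
Leading byte 0xEA = 11101010 matches 1110xxxx → 3-byte sequence.
Byte 1: 0xEA = 11101010, payload 1010 (4 bits).
Byte 2: 0xBF = 10111111 (10xxxxxx ✓), payload 111111.
Byte 3: 0xAE = 10101110 (10xxxxxx ✓), payload 101110.
Concatenate: 1010111111101110 = 0xAFEE (16 bits → U+AFEE).

U+AFEE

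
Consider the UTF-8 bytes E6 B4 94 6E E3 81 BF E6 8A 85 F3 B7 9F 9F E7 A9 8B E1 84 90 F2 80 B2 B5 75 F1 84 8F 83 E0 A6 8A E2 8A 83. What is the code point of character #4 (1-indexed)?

Offset 0: leading byte 0xE6 = 11100110 → 3-byte char #1 = E6 B4 94.
Offset 3: leading byte 0x6E = 01101110 → 1-byte char #2 = 6E.
Offset 4: leading byte 0xE3 = 11100011 → 3-byte char #3 = E3 81 BF.
Offset 7: leading byte 0xE6 = 11100110 → 3-byte char #4 = E6 8A 85.
Leading byte 0xE6 = 11100110 matches 1110xxxx → 3-byte sequence.
Byte 1: 0xE6 = 11100110, payload 0110 (4 bits).
Byte 2: 0x8A = 10001010 (10xxxxxx ✓), payload 001010.
Byte 3: 0x85 = 10000101 (10xxxxxx ✓), payload 000101.
Concatenate: 0110001010000101 = 0x6285 (16 bits → U+6285).

U+6285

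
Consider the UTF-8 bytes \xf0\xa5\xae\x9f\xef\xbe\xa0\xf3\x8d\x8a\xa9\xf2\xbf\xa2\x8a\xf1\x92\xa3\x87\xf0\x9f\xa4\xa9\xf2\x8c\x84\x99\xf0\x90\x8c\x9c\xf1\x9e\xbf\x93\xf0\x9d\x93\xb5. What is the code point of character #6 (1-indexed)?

Offset 0: leading byte 0xF0 = 11110000 → 4-byte char #1 = F0 A5 AE 9F.
Offset 4: leading byte 0xEF = 11101111 → 3-byte char #2 = EF BE A0.
Offset 7: leading byte 0xF3 = 11110011 → 4-byte char #3 = F3 8D 8A A9.
Offset 11: leading byte 0xF2 = 11110010 → 4-byte char #4 = F2 BF A2 8A.
Offset 15: leading byte 0xF1 = 11110001 → 4-byte char #5 = F1 92 A3 87.
Offset 19: leading byte 0xF0 = 11110000 → 4-byte char #6 = F0 9F A4 A9.
Leading byte 0xF0 = 11110000 matches 11110xxx → 4-byte sequence.
Byte 1: 0xF0 = 11110000, payload 000 (3 bits).
Byte 2: 0x9F = 10011111 (10xxxxxx ✓), payload 011111.
Byte 3: 0xA4 = 10100100 (10xxxxxx ✓), payload 100100.
Byte 4: 0xA9 = 10101001 (10xxxxxx ✓), payload 101001.
Concatenate: 000011111100100101001 = 0x1F929 (21 bits → U+1F929).

U+1F929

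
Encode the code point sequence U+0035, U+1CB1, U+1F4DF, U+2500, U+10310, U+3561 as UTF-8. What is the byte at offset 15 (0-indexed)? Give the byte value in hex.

0xE3

U+0035 → 1-byte form 35 at offsets 0–0.
U+1CB1 → 3-byte form E1 B2 B1 at offsets 1–3.
U+1F4DF → 4-byte form F0 9F 93 9F at offsets 4–7.
U+2500 → 3-byte form E2 94 80 at offsets 8–10.
U+10310 → 4-byte form F0 90 8C 90 at offsets 11–14.
U+3561 → 3-byte form E3 95 A1 at offsets 15–17.
Offset 15 falls in char 6's range; it's byte 1 of E3 95 A1 = 0xE3.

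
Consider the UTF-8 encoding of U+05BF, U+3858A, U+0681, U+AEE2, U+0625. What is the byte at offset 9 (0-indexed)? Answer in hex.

0xBB

U+05BF → 2-byte form D6 BF at offsets 0–1.
U+3858A → 4-byte form F0 B8 96 8A at offsets 2–5.
U+0681 → 2-byte form DA 81 at offsets 6–7.
U+AEE2 → 3-byte form EA BB A2 at offsets 8–10.
Offset 9 falls in char 4's range; it's byte 2 of EA BB A2 = 0xBB.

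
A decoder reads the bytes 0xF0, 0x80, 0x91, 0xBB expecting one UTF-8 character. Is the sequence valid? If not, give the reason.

Leading byte 0xF0 = 11110000 → 4-byte form.
Continuation bytes all match 10xxxxxx. Payload decodes to 0x47B.
But 0x47B < 0x10000, the minimum for a 4-byte sequence — this is an overlong encoding.

invalid (overlong encoding)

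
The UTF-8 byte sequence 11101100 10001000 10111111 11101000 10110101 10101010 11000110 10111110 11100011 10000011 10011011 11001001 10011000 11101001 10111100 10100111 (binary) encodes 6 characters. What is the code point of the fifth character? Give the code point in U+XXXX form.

Offset 0: leading byte 0xEC = 11101100 → 3-byte char #1 = EC 88 BF.
Offset 3: leading byte 0xE8 = 11101000 → 3-byte char #2 = E8 B5 AA.
Offset 6: leading byte 0xC6 = 11000110 → 2-byte char #3 = C6 BE.
Offset 8: leading byte 0xE3 = 11100011 → 3-byte char #4 = E3 83 9B.
Offset 11: leading byte 0xC9 = 11001001 → 2-byte char #5 = C9 98.
Leading byte 0xC9 = 11001001 matches 110xxxxx → 2-byte sequence.
Byte 1: 0xC9 = 11001001, payload 01001 (5 bits).
Byte 2: 0x98 = 10011000 (10xxxxxx ✓), payload 011000.
Concatenate: 01001011000 = 0x258 (11 bits → U+0258).

U+0258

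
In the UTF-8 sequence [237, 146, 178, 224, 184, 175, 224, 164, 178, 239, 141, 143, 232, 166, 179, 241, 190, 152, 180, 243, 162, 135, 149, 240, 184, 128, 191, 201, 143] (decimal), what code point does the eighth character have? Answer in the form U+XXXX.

U+3803F

Offset 0: leading byte 0xED = 11101101 → 3-byte char #1 = ED 92 B2.
Offset 3: leading byte 0xE0 = 11100000 → 3-byte char #2 = E0 B8 AF.
Offset 6: leading byte 0xE0 = 11100000 → 3-byte char #3 = E0 A4 B2.
Offset 9: leading byte 0xEF = 11101111 → 3-byte char #4 = EF 8D 8F.
Offset 12: leading byte 0xE8 = 11101000 → 3-byte char #5 = E8 A6 B3.
Offset 15: leading byte 0xF1 = 11110001 → 4-byte char #6 = F1 BE 98 B4.
Offset 19: leading byte 0xF3 = 11110011 → 4-byte char #7 = F3 A2 87 95.
Offset 23: leading byte 0xF0 = 11110000 → 4-byte char #8 = F0 B8 80 BF.
Leading byte 0xF0 = 11110000 matches 11110xxx → 4-byte sequence.
Byte 1: 0xF0 = 11110000, payload 000 (3 bits).
Byte 2: 0xB8 = 10111000 (10xxxxxx ✓), payload 111000.
Byte 3: 0x80 = 10000000 (10xxxxxx ✓), payload 000000.
Byte 4: 0xBF = 10111111 (10xxxxxx ✓), payload 111111.
Concatenate: 000111000000000111111 = 0x3803F (21 bits → U+3803F).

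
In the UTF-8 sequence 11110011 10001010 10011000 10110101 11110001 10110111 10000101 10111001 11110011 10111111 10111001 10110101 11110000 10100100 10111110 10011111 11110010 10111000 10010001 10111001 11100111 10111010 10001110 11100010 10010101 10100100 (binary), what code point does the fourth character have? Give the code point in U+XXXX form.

Offset 0: leading byte 0xF3 = 11110011 → 4-byte char #1 = F3 8A 98 B5.
Offset 4: leading byte 0xF1 = 11110001 → 4-byte char #2 = F1 B7 85 B9.
Offset 8: leading byte 0xF3 = 11110011 → 4-byte char #3 = F3 BF B9 B5.
Offset 12: leading byte 0xF0 = 11110000 → 4-byte char #4 = F0 A4 BE 9F.
Leading byte 0xF0 = 11110000 matches 11110xxx → 4-byte sequence.
Byte 1: 0xF0 = 11110000, payload 000 (3 bits).
Byte 2: 0xA4 = 10100100 (10xxxxxx ✓), payload 100100.
Byte 3: 0xBE = 10111110 (10xxxxxx ✓), payload 111110.
Byte 4: 0x9F = 10011111 (10xxxxxx ✓), payload 011111.
Concatenate: 000100100111110011111 = 0x24F9F (21 bits → U+24F9F).

U+24F9F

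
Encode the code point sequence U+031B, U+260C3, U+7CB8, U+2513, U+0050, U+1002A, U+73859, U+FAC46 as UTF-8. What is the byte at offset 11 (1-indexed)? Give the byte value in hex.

1-indexed offset 11 is 0-indexed offset 10.
U+031B → 2-byte form CC 9B at offsets 0–1.
U+260C3 → 4-byte form F0 A6 83 83 at offsets 2–5.
U+7CB8 → 3-byte form E7 B2 B8 at offsets 6–8.
U+2513 → 3-byte form E2 94 93 at offsets 9–11.
Offset 10 falls in char 4's range; it's byte 2 of E2 94 93 = 0x94.

0x94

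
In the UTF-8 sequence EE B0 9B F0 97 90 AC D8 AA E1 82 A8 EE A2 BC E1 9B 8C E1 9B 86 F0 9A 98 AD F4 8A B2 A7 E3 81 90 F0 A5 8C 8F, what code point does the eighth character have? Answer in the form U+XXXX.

U+1A62D

Offset 0: leading byte 0xEE = 11101110 → 3-byte char #1 = EE B0 9B.
Offset 3: leading byte 0xF0 = 11110000 → 4-byte char #2 = F0 97 90 AC.
Offset 7: leading byte 0xD8 = 11011000 → 2-byte char #3 = D8 AA.
Offset 9: leading byte 0xE1 = 11100001 → 3-byte char #4 = E1 82 A8.
Offset 12: leading byte 0xEE = 11101110 → 3-byte char #5 = EE A2 BC.
Offset 15: leading byte 0xE1 = 11100001 → 3-byte char #6 = E1 9B 8C.
Offset 18: leading byte 0xE1 = 11100001 → 3-byte char #7 = E1 9B 86.
Offset 21: leading byte 0xF0 = 11110000 → 4-byte char #8 = F0 9A 98 AD.
Leading byte 0xF0 = 11110000 matches 11110xxx → 4-byte sequence.
Byte 1: 0xF0 = 11110000, payload 000 (3 bits).
Byte 2: 0x9A = 10011010 (10xxxxxx ✓), payload 011010.
Byte 3: 0x98 = 10011000 (10xxxxxx ✓), payload 011000.
Byte 4: 0xAD = 10101101 (10xxxxxx ✓), payload 101101.
Concatenate: 000011010011000101101 = 0x1A62D (21 bits → U+1A62D).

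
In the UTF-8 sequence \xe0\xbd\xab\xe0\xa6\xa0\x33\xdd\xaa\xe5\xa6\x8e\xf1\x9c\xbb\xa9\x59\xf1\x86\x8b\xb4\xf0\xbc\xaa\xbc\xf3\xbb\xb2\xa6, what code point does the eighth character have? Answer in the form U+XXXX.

U+462F4

Offset 0: leading byte 0xE0 = 11100000 → 3-byte char #1 = E0 BD AB.
Offset 3: leading byte 0xE0 = 11100000 → 3-byte char #2 = E0 A6 A0.
Offset 6: leading byte 0x33 = 00110011 → 1-byte char #3 = 33.
Offset 7: leading byte 0xDD = 11011101 → 2-byte char #4 = DD AA.
Offset 9: leading byte 0xE5 = 11100101 → 3-byte char #5 = E5 A6 8E.
Offset 12: leading byte 0xF1 = 11110001 → 4-byte char #6 = F1 9C BB A9.
Offset 16: leading byte 0x59 = 01011001 → 1-byte char #7 = 59.
Offset 17: leading byte 0xF1 = 11110001 → 4-byte char #8 = F1 86 8B B4.
Leading byte 0xF1 = 11110001 matches 11110xxx → 4-byte sequence.
Byte 1: 0xF1 = 11110001, payload 001 (3 bits).
Byte 2: 0x86 = 10000110 (10xxxxxx ✓), payload 000110.
Byte 3: 0x8B = 10001011 (10xxxxxx ✓), payload 001011.
Byte 4: 0xB4 = 10110100 (10xxxxxx ✓), payload 110100.
Concatenate: 001000110001011110100 = 0x462F4 (21 bits → U+462F4).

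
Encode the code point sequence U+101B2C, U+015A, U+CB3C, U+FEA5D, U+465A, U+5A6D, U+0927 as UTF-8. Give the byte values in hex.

U+101B2C: 4-byte form → F4 81 AC AC.
U+015A: 2-byte form → C5 9A.
U+CB3C: 3-byte form → EC AC BC.
U+FEA5D: 4-byte form → F3 BE A9 9D.
U+465A: 3-byte form → E4 99 9A.
U+5A6D: 3-byte form → E5 A9 AD.
U+0927: 3-byte form → E0 A4 A7.
Concatenated (22 bytes): F4 81 AC AC C5 9A EC AC BC F3 BE A9 9D E4 99 9A E5 A9 AD E0 A4 A7.

F4 81 AC AC C5 9A EC AC BC F3 BE A9 9D E4 99 9A E5 A9 AD E0 A4 A7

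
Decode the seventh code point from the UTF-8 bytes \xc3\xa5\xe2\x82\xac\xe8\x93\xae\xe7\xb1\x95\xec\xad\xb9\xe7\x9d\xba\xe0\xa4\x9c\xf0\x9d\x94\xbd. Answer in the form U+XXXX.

U+091C

Offset 0: leading byte 0xC3 = 11000011 → 2-byte char #1 = C3 A5.
Offset 2: leading byte 0xE2 = 11100010 → 3-byte char #2 = E2 82 AC.
Offset 5: leading byte 0xE8 = 11101000 → 3-byte char #3 = E8 93 AE.
Offset 8: leading byte 0xE7 = 11100111 → 3-byte char #4 = E7 B1 95.
Offset 11: leading byte 0xEC = 11101100 → 3-byte char #5 = EC AD B9.
Offset 14: leading byte 0xE7 = 11100111 → 3-byte char #6 = E7 9D BA.
Offset 17: leading byte 0xE0 = 11100000 → 3-byte char #7 = E0 A4 9C.
Leading byte 0xE0 = 11100000 matches 1110xxxx → 3-byte sequence.
Byte 1: 0xE0 = 11100000, payload 0000 (4 bits).
Byte 2: 0xA4 = 10100100 (10xxxxxx ✓), payload 100100.
Byte 3: 0x9C = 10011100 (10xxxxxx ✓), payload 011100.
Concatenate: 0000100100011100 = 0x91C (16 bits → U+091C).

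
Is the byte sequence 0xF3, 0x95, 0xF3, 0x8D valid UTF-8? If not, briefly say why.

Leading byte 0xF3 = 11110011 → 4-byte form.
Byte 3 is 0xF3 = 11110011, which is not 10xxxxxx — expected a continuation byte.

invalid (non-continuation byte where continuation expected)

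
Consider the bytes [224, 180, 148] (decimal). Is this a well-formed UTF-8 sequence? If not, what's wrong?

valid

Leading byte 0xE0 = 11100000 → 3-byte form.
Continuation bytes 0xB4=10110100, 0x94=10010100 all match 10xxxxxx.
Decoded value 0xD14 is ≥ 0x800 (shortest form) and not a surrogate.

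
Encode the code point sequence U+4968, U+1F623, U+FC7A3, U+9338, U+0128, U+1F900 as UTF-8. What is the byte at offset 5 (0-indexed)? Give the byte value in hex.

U+4968 → 3-byte form E4 A5 A8 at offsets 0–2.
U+1F623 → 4-byte form F0 9F 98 A3 at offsets 3–6.
Offset 5 falls in char 2's range; it's byte 3 of F0 9F 98 A3 = 0x98.

0x98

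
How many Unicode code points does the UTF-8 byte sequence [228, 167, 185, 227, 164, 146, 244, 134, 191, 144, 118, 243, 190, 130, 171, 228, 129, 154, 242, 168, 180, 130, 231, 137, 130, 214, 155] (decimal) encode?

9

Byte at offset 0: 0xE4 = 11100100 → 3-byte char (#1). Advance 3.
Byte at offset 3: 0xE3 = 11100011 → 3-byte char (#2). Advance 3.
Byte at offset 6: 0xF4 = 11110100 → 4-byte char (#3). Advance 4.
Byte at offset 10: 0x76 = 01110110 → 1-byte char (#4). Advance 1.
Byte at offset 11: 0xF3 = 11110011 → 4-byte char (#5). Advance 4.
Byte at offset 15: 0xE4 = 11100100 → 3-byte char (#6). Advance 3.
Byte at offset 18: 0xF2 = 11110010 → 4-byte char (#7). Advance 4.
Byte at offset 22: 0xE7 = 11100111 → 3-byte char (#8). Advance 3.
Byte at offset 25: 0xD6 = 11010110 → 2-byte char (#9). Advance 2.
Reached end at offset 27 after 9 code points.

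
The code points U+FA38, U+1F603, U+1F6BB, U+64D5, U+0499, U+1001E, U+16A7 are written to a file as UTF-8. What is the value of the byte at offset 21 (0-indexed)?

0x9A

U+FA38 → 3-byte form EF A8 B8 at offsets 0–2.
U+1F603 → 4-byte form F0 9F 98 83 at offsets 3–6.
U+1F6BB → 4-byte form F0 9F 9A BB at offsets 7–10.
U+64D5 → 3-byte form E6 93 95 at offsets 11–13.
U+0499 → 2-byte form D2 99 at offsets 14–15.
U+1001E → 4-byte form F0 90 80 9E at offsets 16–19.
U+16A7 → 3-byte form E1 9A A7 at offsets 20–22.
Offset 21 falls in char 7's range; it's byte 2 of E1 9A A7 = 0x9A.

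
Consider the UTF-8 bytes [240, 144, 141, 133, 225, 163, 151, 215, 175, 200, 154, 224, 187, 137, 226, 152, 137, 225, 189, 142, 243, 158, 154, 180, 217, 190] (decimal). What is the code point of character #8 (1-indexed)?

Offset 0: leading byte 0xF0 = 11110000 → 4-byte char #1 = F0 90 8D 85.
Offset 4: leading byte 0xE1 = 11100001 → 3-byte char #2 = E1 A3 97.
Offset 7: leading byte 0xD7 = 11010111 → 2-byte char #3 = D7 AF.
Offset 9: leading byte 0xC8 = 11001000 → 2-byte char #4 = C8 9A.
Offset 11: leading byte 0xE0 = 11100000 → 3-byte char #5 = E0 BB 89.
Offset 14: leading byte 0xE2 = 11100010 → 3-byte char #6 = E2 98 89.
Offset 17: leading byte 0xE1 = 11100001 → 3-byte char #7 = E1 BD 8E.
Offset 20: leading byte 0xF3 = 11110011 → 4-byte char #8 = F3 9E 9A B4.
Leading byte 0xF3 = 11110011 matches 11110xxx → 4-byte sequence.
Byte 1: 0xF3 = 11110011, payload 011 (3 bits).
Byte 2: 0x9E = 10011110 (10xxxxxx ✓), payload 011110.
Byte 3: 0x9A = 10011010 (10xxxxxx ✓), payload 011010.
Byte 4: 0xB4 = 10110100 (10xxxxxx ✓), payload 110100.
Concatenate: 011011110011010110100 = 0xDE6B4 (21 bits → U+DE6B4).

U+DE6B4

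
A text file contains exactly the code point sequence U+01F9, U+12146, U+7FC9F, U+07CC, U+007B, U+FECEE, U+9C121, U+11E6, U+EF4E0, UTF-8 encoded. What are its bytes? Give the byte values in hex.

C7 B9 F0 92 85 86 F1 BF B2 9F DF 8C 7B F3 BE B3 AE F2 9C 84 A1 E1 87 A6 F3 AF 93 A0

U+01F9: 2-byte form → C7 B9.
U+12146: 4-byte form → F0 92 85 86.
U+7FC9F: 4-byte form → F1 BF B2 9F.
U+07CC: 2-byte form → DF 8C.
U+007B: 1-byte form → 7B.
U+FECEE: 4-byte form → F3 BE B3 AE.
U+9C121: 4-byte form → F2 9C 84 A1.
U+11E6: 3-byte form → E1 87 A6.
U+EF4E0: 4-byte form → F3 AF 93 A0.
Concatenated (28 bytes): C7 B9 F0 92 85 86 F1 BF B2 9F DF 8C 7B F3 BE B3 AE F2 9C 84 A1 E1 87 A6 F3 AF 93 A0.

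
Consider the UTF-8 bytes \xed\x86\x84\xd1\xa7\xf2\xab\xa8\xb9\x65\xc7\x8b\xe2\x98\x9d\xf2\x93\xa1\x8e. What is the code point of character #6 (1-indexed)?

Offset 0: leading byte 0xED = 11101101 → 3-byte char #1 = ED 86 84.
Offset 3: leading byte 0xD1 = 11010001 → 2-byte char #2 = D1 A7.
Offset 5: leading byte 0xF2 = 11110010 → 4-byte char #3 = F2 AB A8 B9.
Offset 9: leading byte 0x65 = 01100101 → 1-byte char #4 = 65.
Offset 10: leading byte 0xC7 = 11000111 → 2-byte char #5 = C7 8B.
Offset 12: leading byte 0xE2 = 11100010 → 3-byte char #6 = E2 98 9D.
Leading byte 0xE2 = 11100010 matches 1110xxxx → 3-byte sequence.
Byte 1: 0xE2 = 11100010, payload 0010 (4 bits).
Byte 2: 0x98 = 10011000 (10xxxxxx ✓), payload 011000.
Byte 3: 0x9D = 10011101 (10xxxxxx ✓), payload 011101.
Concatenate: 0010011000011101 = 0x261D (16 bits → U+261D).

U+261D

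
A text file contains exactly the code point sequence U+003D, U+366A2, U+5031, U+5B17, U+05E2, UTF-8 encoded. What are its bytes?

3D F0 B6 9A A2 E5 80 B1 E5 AC 97 D7 A2

U+003D: 1-byte form → 3D.
U+366A2: 4-byte form → F0 B6 9A A2.
U+5031: 3-byte form → E5 80 B1.
U+5B17: 3-byte form → E5 AC 97.
U+05E2: 2-byte form → D7 A2.
Concatenated (13 bytes): 3D F0 B6 9A A2 E5 80 B1 E5 AC 97 D7 A2.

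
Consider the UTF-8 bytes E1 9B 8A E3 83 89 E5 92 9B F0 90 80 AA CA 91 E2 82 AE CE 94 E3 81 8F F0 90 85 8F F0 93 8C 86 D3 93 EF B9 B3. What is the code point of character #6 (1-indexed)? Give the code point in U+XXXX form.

U+20AE

Offset 0: leading byte 0xE1 = 11100001 → 3-byte char #1 = E1 9B 8A.
Offset 3: leading byte 0xE3 = 11100011 → 3-byte char #2 = E3 83 89.
Offset 6: leading byte 0xE5 = 11100101 → 3-byte char #3 = E5 92 9B.
Offset 9: leading byte 0xF0 = 11110000 → 4-byte char #4 = F0 90 80 AA.
Offset 13: leading byte 0xCA = 11001010 → 2-byte char #5 = CA 91.
Offset 15: leading byte 0xE2 = 11100010 → 3-byte char #6 = E2 82 AE.
Leading byte 0xE2 = 11100010 matches 1110xxxx → 3-byte sequence.
Byte 1: 0xE2 = 11100010, payload 0010 (4 bits).
Byte 2: 0x82 = 10000010 (10xxxxxx ✓), payload 000010.
Byte 3: 0xAE = 10101110 (10xxxxxx ✓), payload 101110.
Concatenate: 0010000010101110 = 0x20AE (16 bits → U+20AE).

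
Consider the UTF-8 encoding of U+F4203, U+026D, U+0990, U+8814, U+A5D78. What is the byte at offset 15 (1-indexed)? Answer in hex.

0xB5

1-indexed offset 15 is 0-indexed offset 14.
U+F4203 → 4-byte form F3 B4 88 83 at offsets 0–3.
U+026D → 2-byte form C9 AD at offsets 4–5.
U+0990 → 3-byte form E0 A6 90 at offsets 6–8.
U+8814 → 3-byte form E8 A0 94 at offsets 9–11.
U+A5D78 → 4-byte form F2 A5 B5 B8 at offsets 12–15.
Offset 14 falls in char 5's range; it's byte 3 of F2 A5 B5 B8 = 0xB5.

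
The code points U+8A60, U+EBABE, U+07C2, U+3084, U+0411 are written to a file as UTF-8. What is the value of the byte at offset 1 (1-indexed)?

1-indexed offset 1 is 0-indexed offset 0.
U+8A60 → 3-byte form E8 A9 A0 at offsets 0–2.
Offset 0 falls in char 1's range; it's byte 1 of E8 A9 A0 = 0xE8.

0xE8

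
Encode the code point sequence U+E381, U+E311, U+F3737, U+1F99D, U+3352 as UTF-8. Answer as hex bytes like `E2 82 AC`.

EE 8E 81 EE 8C 91 F3 B3 9C B7 F0 9F A6 9D E3 8D 92

U+E381: 3-byte form → EE 8E 81.
U+E311: 3-byte form → EE 8C 91.
U+F3737: 4-byte form → F3 B3 9C B7.
U+1F99D: 4-byte form → F0 9F A6 9D.
U+3352: 3-byte form → E3 8D 92.
Concatenated (17 bytes): EE 8E 81 EE 8C 91 F3 B3 9C B7 F0 9F A6 9D E3 8D 92.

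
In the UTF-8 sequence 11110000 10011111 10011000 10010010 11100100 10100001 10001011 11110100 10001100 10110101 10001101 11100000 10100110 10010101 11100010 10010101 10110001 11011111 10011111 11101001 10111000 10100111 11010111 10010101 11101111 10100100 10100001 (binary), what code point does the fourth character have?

Offset 0: leading byte 0xF0 = 11110000 → 4-byte char #1 = F0 9F 98 92.
Offset 4: leading byte 0xE4 = 11100100 → 3-byte char #2 = E4 A1 8B.
Offset 7: leading byte 0xF4 = 11110100 → 4-byte char #3 = F4 8C B5 8D.
Offset 11: leading byte 0xE0 = 11100000 → 3-byte char #4 = E0 A6 95.
Leading byte 0xE0 = 11100000 matches 1110xxxx → 3-byte sequence.
Byte 1: 0xE0 = 11100000, payload 0000 (4 bits).
Byte 2: 0xA6 = 10100110 (10xxxxxx ✓), payload 100110.
Byte 3: 0x95 = 10010101 (10xxxxxx ✓), payload 010101.
Concatenate: 0000100110010101 = 0x995 (16 bits → U+0995).

U+0995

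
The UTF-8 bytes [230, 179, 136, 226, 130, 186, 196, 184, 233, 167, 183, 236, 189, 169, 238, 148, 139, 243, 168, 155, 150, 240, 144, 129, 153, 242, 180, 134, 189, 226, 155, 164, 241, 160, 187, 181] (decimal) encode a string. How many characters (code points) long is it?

Byte at offset 0: 0xE6 = 11100110 → 3-byte char (#1). Advance 3.
Byte at offset 3: 0xE2 = 11100010 → 3-byte char (#2). Advance 3.
Byte at offset 6: 0xC4 = 11000100 → 2-byte char (#3). Advance 2.
Byte at offset 8: 0xE9 = 11101001 → 3-byte char (#4). Advance 3.
Byte at offset 11: 0xEC = 11101100 → 3-byte char (#5). Advance 3.
Byte at offset 14: 0xEE = 11101110 → 3-byte char (#6). Advance 3.
Byte at offset 17: 0xF3 = 11110011 → 4-byte char (#7). Advance 4.
Byte at offset 21: 0xF0 = 11110000 → 4-byte char (#8). Advance 4.
Byte at offset 25: 0xF2 = 11110010 → 4-byte char (#9). Advance 4.
Byte at offset 29: 0xE2 = 11100010 → 3-byte char (#10). Advance 3.
Byte at offset 32: 0xF1 = 11110001 → 4-byte char (#11). Advance 4.
Reached end at offset 36 after 11 code points.

11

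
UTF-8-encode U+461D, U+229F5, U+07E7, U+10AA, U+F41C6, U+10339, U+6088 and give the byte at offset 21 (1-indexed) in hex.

1-indexed offset 21 is 0-indexed offset 20.
U+461D → 3-byte form E4 98 9D at offsets 0–2.
U+229F5 → 4-byte form F0 A2 A7 B5 at offsets 3–6.
U+07E7 → 2-byte form DF A7 at offsets 7–8.
U+10AA → 3-byte form E1 82 AA at offsets 9–11.
U+F41C6 → 4-byte form F3 B4 87 86 at offsets 12–15.
U+10339 → 4-byte form F0 90 8C B9 at offsets 16–19.
U+6088 → 3-byte form E6 82 88 at offsets 20–22.
Offset 20 falls in char 7's range; it's byte 1 of E6 82 88 = 0xE6.

0xE6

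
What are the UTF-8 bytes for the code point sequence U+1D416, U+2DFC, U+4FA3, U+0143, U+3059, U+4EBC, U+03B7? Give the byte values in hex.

F0 9D 90 96 E2 B7 BC E4 BE A3 C5 83 E3 81 99 E4 BA BC CE B7

U+1D416: 4-byte form → F0 9D 90 96.
U+2DFC: 3-byte form → E2 B7 BC.
U+4FA3: 3-byte form → E4 BE A3.
U+0143: 2-byte form → C5 83.
U+3059: 3-byte form → E3 81 99.
U+4EBC: 3-byte form → E4 BA BC.
U+03B7: 2-byte form → CE B7.
Concatenated (20 bytes): F0 9D 90 96 E2 B7 BC E4 BE A3 C5 83 E3 81 99 E4 BA BC CE B7.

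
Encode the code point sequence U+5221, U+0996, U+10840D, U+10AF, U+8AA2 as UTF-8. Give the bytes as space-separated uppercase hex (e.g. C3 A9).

E5 88 A1 E0 A6 96 F4 88 90 8D E1 82 AF E8 AA A2

U+5221: 3-byte form → E5 88 A1.
U+0996: 3-byte form → E0 A6 96.
U+10840D: 4-byte form → F4 88 90 8D.
U+10AF: 3-byte form → E1 82 AF.
U+8AA2: 3-byte form → E8 AA A2.
Concatenated (16 bytes): E5 88 A1 E0 A6 96 F4 88 90 8D E1 82 AF E8 AA A2.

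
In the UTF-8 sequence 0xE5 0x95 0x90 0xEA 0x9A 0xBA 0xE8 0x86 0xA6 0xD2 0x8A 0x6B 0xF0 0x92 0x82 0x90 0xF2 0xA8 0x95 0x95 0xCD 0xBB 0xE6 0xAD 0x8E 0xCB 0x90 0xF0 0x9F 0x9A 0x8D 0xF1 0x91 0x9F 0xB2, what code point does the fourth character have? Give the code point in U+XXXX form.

U+048A

Offset 0: leading byte 0xE5 = 11100101 → 3-byte char #1 = E5 95 90.
Offset 3: leading byte 0xEA = 11101010 → 3-byte char #2 = EA 9A BA.
Offset 6: leading byte 0xE8 = 11101000 → 3-byte char #3 = E8 86 A6.
Offset 9: leading byte 0xD2 = 11010010 → 2-byte char #4 = D2 8A.
Leading byte 0xD2 = 11010010 matches 110xxxxx → 2-byte sequence.
Byte 1: 0xD2 = 11010010, payload 10010 (5 bits).
Byte 2: 0x8A = 10001010 (10xxxxxx ✓), payload 001010.
Concatenate: 10010001010 = 0x48A (11 bits → U+048A).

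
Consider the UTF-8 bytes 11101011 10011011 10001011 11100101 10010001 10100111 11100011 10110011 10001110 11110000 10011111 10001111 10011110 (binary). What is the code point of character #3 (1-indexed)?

U+3CCE

Offset 0: leading byte 0xEB = 11101011 → 3-byte char #1 = EB 9B 8B.
Offset 3: leading byte 0xE5 = 11100101 → 3-byte char #2 = E5 91 A7.
Offset 6: leading byte 0xE3 = 11100011 → 3-byte char #3 = E3 B3 8E.
Leading byte 0xE3 = 11100011 matches 1110xxxx → 3-byte sequence.
Byte 1: 0xE3 = 11100011, payload 0011 (4 bits).
Byte 2: 0xB3 = 10110011 (10xxxxxx ✓), payload 110011.
Byte 3: 0x8E = 10001110 (10xxxxxx ✓), payload 001110.
Concatenate: 0011110011001110 = 0x3CCE (16 bits → U+3CCE).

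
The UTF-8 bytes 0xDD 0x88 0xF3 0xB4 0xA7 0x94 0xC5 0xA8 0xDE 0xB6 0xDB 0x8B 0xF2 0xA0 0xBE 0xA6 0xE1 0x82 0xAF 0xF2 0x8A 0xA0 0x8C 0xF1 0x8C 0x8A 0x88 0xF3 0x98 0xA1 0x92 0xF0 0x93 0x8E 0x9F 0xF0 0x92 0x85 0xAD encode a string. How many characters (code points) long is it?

Byte at offset 0: 0xDD = 11011101 → 2-byte char (#1). Advance 2.
Byte at offset 2: 0xF3 = 11110011 → 4-byte char (#2). Advance 4.
Byte at offset 6: 0xC5 = 11000101 → 2-byte char (#3). Advance 2.
Byte at offset 8: 0xDE = 11011110 → 2-byte char (#4). Advance 2.
Byte at offset 10: 0xDB = 11011011 → 2-byte char (#5). Advance 2.
Byte at offset 12: 0xF2 = 11110010 → 4-byte char (#6). Advance 4.
Byte at offset 16: 0xE1 = 11100001 → 3-byte char (#7). Advance 3.
Byte at offset 19: 0xF2 = 11110010 → 4-byte char (#8). Advance 4.
Byte at offset 23: 0xF1 = 11110001 → 4-byte char (#9). Advance 4.
Byte at offset 27: 0xF3 = 11110011 → 4-byte char (#10). Advance 4.
Byte at offset 31: 0xF0 = 11110000 → 4-byte char (#11). Advance 4.
Byte at offset 35: 0xF0 = 11110000 → 4-byte char (#12). Advance 4.
Reached end at offset 39 after 12 code points.

12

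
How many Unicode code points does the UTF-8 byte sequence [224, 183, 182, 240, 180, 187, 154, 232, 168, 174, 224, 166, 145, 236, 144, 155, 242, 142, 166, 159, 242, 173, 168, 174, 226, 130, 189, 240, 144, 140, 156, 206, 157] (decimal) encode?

Byte at offset 0: 0xE0 = 11100000 → 3-byte char (#1). Advance 3.
Byte at offset 3: 0xF0 = 11110000 → 4-byte char (#2). Advance 4.
Byte at offset 7: 0xE8 = 11101000 → 3-byte char (#3). Advance 3.
Byte at offset 10: 0xE0 = 11100000 → 3-byte char (#4). Advance 3.
Byte at offset 13: 0xEC = 11101100 → 3-byte char (#5). Advance 3.
Byte at offset 16: 0xF2 = 11110010 → 4-byte char (#6). Advance 4.
Byte at offset 20: 0xF2 = 11110010 → 4-byte char (#7). Advance 4.
Byte at offset 24: 0xE2 = 11100010 → 3-byte char (#8). Advance 3.
Byte at offset 27: 0xF0 = 11110000 → 4-byte char (#9). Advance 4.
Byte at offset 31: 0xCE = 11001110 → 2-byte char (#10). Advance 2.
Reached end at offset 33 after 10 code points.

10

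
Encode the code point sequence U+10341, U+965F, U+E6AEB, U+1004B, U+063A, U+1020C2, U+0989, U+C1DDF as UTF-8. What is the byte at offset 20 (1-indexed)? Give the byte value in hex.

0x83

1-indexed offset 20 is 0-indexed offset 19.
U+10341 → 4-byte form F0 90 8D 81 at offsets 0–3.
U+965F → 3-byte form E9 99 9F at offsets 4–6.
U+E6AEB → 4-byte form F3 A6 AB AB at offsets 7–10.
U+1004B → 4-byte form F0 90 81 8B at offsets 11–14.
U+063A → 2-byte form D8 BA at offsets 15–16.
U+1020C2 → 4-byte form F4 82 83 82 at offsets 17–20.
Offset 19 falls in char 6's range; it's byte 3 of F4 82 83 82 = 0x83.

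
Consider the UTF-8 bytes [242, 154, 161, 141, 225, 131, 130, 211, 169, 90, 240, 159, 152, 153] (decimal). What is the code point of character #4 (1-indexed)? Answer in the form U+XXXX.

U+005A

Offset 0: leading byte 0xF2 = 11110010 → 4-byte char #1 = F2 9A A1 8D.
Offset 4: leading byte 0xE1 = 11100001 → 3-byte char #2 = E1 83 82.
Offset 7: leading byte 0xD3 = 11010011 → 2-byte char #3 = D3 A9.
Offset 9: leading byte 0x5A = 01011010 → 1-byte char #4 = 5A.
Leading byte 0x5A = 01011010 matches 0xxxxxxx → 1-byte sequence.
Byte 1: 0x5A = 01011010, payload 1011010 (7 bits).
Concatenate: 1011010 = 0x5A (7 bits → U+005A).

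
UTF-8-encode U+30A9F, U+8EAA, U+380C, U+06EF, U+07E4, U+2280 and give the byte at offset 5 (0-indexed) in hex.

0xBA

U+30A9F → 4-byte form F0 B0 AA 9F at offsets 0–3.
U+8EAA → 3-byte form E8 BA AA at offsets 4–6.
Offset 5 falls in char 2's range; it's byte 2 of E8 BA AA = 0xBA.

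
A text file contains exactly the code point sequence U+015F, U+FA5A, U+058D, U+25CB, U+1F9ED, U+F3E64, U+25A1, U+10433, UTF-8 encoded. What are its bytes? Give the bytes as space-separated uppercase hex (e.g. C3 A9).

C5 9F EF A9 9A D6 8D E2 97 8B F0 9F A7 AD F3 B3 B9 A4 E2 96 A1 F0 90 90 B3

U+015F: 2-byte form → C5 9F.
U+FA5A: 3-byte form → EF A9 9A.
U+058D: 2-byte form → D6 8D.
U+25CB: 3-byte form → E2 97 8B.
U+1F9ED: 4-byte form → F0 9F A7 AD.
U+F3E64: 4-byte form → F3 B3 B9 A4.
U+25A1: 3-byte form → E2 96 A1.
U+10433: 4-byte form → F0 90 90 B3.
Concatenated (25 bytes): C5 9F EF A9 9A D6 8D E2 97 8B F0 9F A7 AD F3 B3 B9 A4 E2 96 A1 F0 90 90 B3.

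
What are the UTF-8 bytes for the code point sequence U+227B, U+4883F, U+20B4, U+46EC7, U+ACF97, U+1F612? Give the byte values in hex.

U+227B: 3-byte form → E2 89 BB.
U+4883F: 4-byte form → F1 88 A0 BF.
U+20B4: 3-byte form → E2 82 B4.
U+46EC7: 4-byte form → F1 86 BB 87.
U+ACF97: 4-byte form → F2 AC BE 97.
U+1F612: 4-byte form → F0 9F 98 92.
Concatenated (22 bytes): E2 89 BB F1 88 A0 BF E2 82 B4 F1 86 BB 87 F2 AC BE 97 F0 9F 98 92.

E2 89 BB F1 88 A0 BF E2 82 B4 F1 86 BB 87 F2 AC BE 97 F0 9F 98 92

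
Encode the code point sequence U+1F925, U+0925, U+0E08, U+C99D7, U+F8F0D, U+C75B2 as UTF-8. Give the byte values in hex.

F0 9F A4 A5 E0 A4 A5 E0 B8 88 F3 89 A7 97 F3 B8 BC 8D F3 87 96 B2

U+1F925: 4-byte form → F0 9F A4 A5.
U+0925: 3-byte form → E0 A4 A5.
U+0E08: 3-byte form → E0 B8 88.
U+C99D7: 4-byte form → F3 89 A7 97.
U+F8F0D: 4-byte form → F3 B8 BC 8D.
U+C75B2: 4-byte form → F3 87 96 B2.
Concatenated (22 bytes): F0 9F A4 A5 E0 A4 A5 E0 B8 88 F3 89 A7 97 F3 B8 BC 8D F3 87 96 B2.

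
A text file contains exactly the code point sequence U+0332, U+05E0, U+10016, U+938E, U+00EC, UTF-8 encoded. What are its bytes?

CC B2 D7 A0 F0 90 80 96 E9 8E 8E C3 AC

U+0332: 2-byte form → CC B2.
U+05E0: 2-byte form → D7 A0.
U+10016: 4-byte form → F0 90 80 96.
U+938E: 3-byte form → E9 8E 8E.
U+00EC: 2-byte form → C3 AC.
Concatenated (13 bytes): CC B2 D7 A0 F0 90 80 96 E9 8E 8E C3 AC.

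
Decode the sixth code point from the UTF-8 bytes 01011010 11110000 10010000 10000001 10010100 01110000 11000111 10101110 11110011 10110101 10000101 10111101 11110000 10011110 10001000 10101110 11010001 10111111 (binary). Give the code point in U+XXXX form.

U+1E22E

Offset 0: leading byte 0x5A = 01011010 → 1-byte char #1 = 5A.
Offset 1: leading byte 0xF0 = 11110000 → 4-byte char #2 = F0 90 81 94.
Offset 5: leading byte 0x70 = 01110000 → 1-byte char #3 = 70.
Offset 6: leading byte 0xC7 = 11000111 → 2-byte char #4 = C7 AE.
Offset 8: leading byte 0xF3 = 11110011 → 4-byte char #5 = F3 B5 85 BD.
Offset 12: leading byte 0xF0 = 11110000 → 4-byte char #6 = F0 9E 88 AE.
Leading byte 0xF0 = 11110000 matches 11110xxx → 4-byte sequence.
Byte 1: 0xF0 = 11110000, payload 000 (3 bits).
Byte 2: 0x9E = 10011110 (10xxxxxx ✓), payload 011110.
Byte 3: 0x88 = 10001000 (10xxxxxx ✓), payload 001000.
Byte 4: 0xAE = 10101110 (10xxxxxx ✓), payload 101110.
Concatenate: 000011110001000101110 = 0x1E22E (21 bits → U+1E22E).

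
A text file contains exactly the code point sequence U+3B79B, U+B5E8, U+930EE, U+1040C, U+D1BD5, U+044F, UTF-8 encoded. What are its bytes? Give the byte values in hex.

U+3B79B: 4-byte form → F0 BB 9E 9B.
U+B5E8: 3-byte form → EB 97 A8.
U+930EE: 4-byte form → F2 93 83 AE.
U+1040C: 4-byte form → F0 90 90 8C.
U+D1BD5: 4-byte form → F3 91 AF 95.
U+044F: 2-byte form → D1 8F.
Concatenated (21 bytes): F0 BB 9E 9B EB 97 A8 F2 93 83 AE F0 90 90 8C F3 91 AF 95 D1 8F.

F0 BB 9E 9B EB 97 A8 F2 93 83 AE F0 90 90 8C F3 91 AF 95 D1 8F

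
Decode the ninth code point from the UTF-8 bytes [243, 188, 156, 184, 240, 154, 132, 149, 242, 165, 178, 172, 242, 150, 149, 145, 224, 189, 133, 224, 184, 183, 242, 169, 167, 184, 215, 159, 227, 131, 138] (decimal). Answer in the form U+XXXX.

Offset 0: leading byte 0xF3 = 11110011 → 4-byte char #1 = F3 BC 9C B8.
Offset 4: leading byte 0xF0 = 11110000 → 4-byte char #2 = F0 9A 84 95.
Offset 8: leading byte 0xF2 = 11110010 → 4-byte char #3 = F2 A5 B2 AC.
Offset 12: leading byte 0xF2 = 11110010 → 4-byte char #4 = F2 96 95 91.
Offset 16: leading byte 0xE0 = 11100000 → 3-byte char #5 = E0 BD 85.
Offset 19: leading byte 0xE0 = 11100000 → 3-byte char #6 = E0 B8 B7.
Offset 22: leading byte 0xF2 = 11110010 → 4-byte char #7 = F2 A9 A7 B8.
Offset 26: leading byte 0xD7 = 11010111 → 2-byte char #8 = D7 9F.
Offset 28: leading byte 0xE3 = 11100011 → 3-byte char #9 = E3 83 8A.
Leading byte 0xE3 = 11100011 matches 1110xxxx → 3-byte sequence.
Byte 1: 0xE3 = 11100011, payload 0011 (4 bits).
Byte 2: 0x83 = 10000011 (10xxxxxx ✓), payload 000011.
Byte 3: 0x8A = 10001010 (10xxxxxx ✓), payload 001010.
Concatenate: 0011000011001010 = 0x30CA (16 bits → U+30CA).

U+30CA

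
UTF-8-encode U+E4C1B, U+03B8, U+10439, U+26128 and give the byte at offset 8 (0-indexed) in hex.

U+E4C1B → 4-byte form F3 A4 B0 9B at offsets 0–3.
U+03B8 → 2-byte form CE B8 at offsets 4–5.
U+10439 → 4-byte form F0 90 90 B9 at offsets 6–9.
Offset 8 falls in char 3's range; it's byte 3 of F0 90 90 B9 = 0x90.

0x90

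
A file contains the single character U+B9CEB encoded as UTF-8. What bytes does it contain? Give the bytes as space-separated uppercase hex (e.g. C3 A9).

F2 B9 B3 AB

U+B9CEB = 0xB9CEB = 761067 decimal. In range U+10000–U+10FFFF → 4-byte form: 11110xxx 10xxxxxx 10xxxxxx 10xxxxxx.
Binary (21 bits): 010111001110011101011.
Split 3+6+6+6: 010 | 111001 | 110011 | 101011.
Byte 1: 11110010 = 0xF2.
Byte 2: 10111001 = 0xB9.
Byte 3: 10110011 = 0xB3.
Byte 4: 10101011 = 0xAB.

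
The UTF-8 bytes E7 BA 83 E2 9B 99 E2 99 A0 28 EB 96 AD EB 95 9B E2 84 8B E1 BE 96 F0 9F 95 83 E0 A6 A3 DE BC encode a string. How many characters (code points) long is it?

11

Byte at offset 0: 0xE7 = 11100111 → 3-byte char (#1). Advance 3.
Byte at offset 3: 0xE2 = 11100010 → 3-byte char (#2). Advance 3.
Byte at offset 6: 0xE2 = 11100010 → 3-byte char (#3). Advance 3.
Byte at offset 9: 0x28 = 00101000 → 1-byte char (#4). Advance 1.
Byte at offset 10: 0xEB = 11101011 → 3-byte char (#5). Advance 3.
Byte at offset 13: 0xEB = 11101011 → 3-byte char (#6). Advance 3.
Byte at offset 16: 0xE2 = 11100010 → 3-byte char (#7). Advance 3.
Byte at offset 19: 0xE1 = 11100001 → 3-byte char (#8). Advance 3.
Byte at offset 22: 0xF0 = 11110000 → 4-byte char (#9). Advance 4.
Byte at offset 26: 0xE0 = 11100000 → 3-byte char (#10). Advance 3.
Byte at offset 29: 0xDE = 11011110 → 2-byte char (#11). Advance 2.
Reached end at offset 31 after 11 code points.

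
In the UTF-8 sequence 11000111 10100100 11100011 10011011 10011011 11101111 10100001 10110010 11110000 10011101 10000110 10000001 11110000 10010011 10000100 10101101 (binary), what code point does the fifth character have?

U+1312D

Offset 0: leading byte 0xC7 = 11000111 → 2-byte char #1 = C7 A4.
Offset 2: leading byte 0xE3 = 11100011 → 3-byte char #2 = E3 9B 9B.
Offset 5: leading byte 0xEF = 11101111 → 3-byte char #3 = EF A1 B2.
Offset 8: leading byte 0xF0 = 11110000 → 4-byte char #4 = F0 9D 86 81.
Offset 12: leading byte 0xF0 = 11110000 → 4-byte char #5 = F0 93 84 AD.
Leading byte 0xF0 = 11110000 matches 11110xxx → 4-byte sequence.
Byte 1: 0xF0 = 11110000, payload 000 (3 bits).
Byte 2: 0x93 = 10010011 (10xxxxxx ✓), payload 010011.
Byte 3: 0x84 = 10000100 (10xxxxxx ✓), payload 000100.
Byte 4: 0xAD = 10101101 (10xxxxxx ✓), payload 101101.
Concatenate: 000010011000100101101 = 0x1312D (21 bits → U+1312D).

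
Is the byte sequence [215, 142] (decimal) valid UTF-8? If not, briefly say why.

valid

Leading byte 0xD7 = 11010111 → 2-byte form.
Continuation bytes 0x8E=10001110 all match 10xxxxxx.
Decoded value 0x5CE is ≥ 0x80 (shortest form) and not a surrogate.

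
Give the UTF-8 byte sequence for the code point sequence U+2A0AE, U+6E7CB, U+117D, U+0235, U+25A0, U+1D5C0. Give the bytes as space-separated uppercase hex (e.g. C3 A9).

U+2A0AE: 4-byte form → F0 AA 82 AE.
U+6E7CB: 4-byte form → F1 AE 9F 8B.
U+117D: 3-byte form → E1 85 BD.
U+0235: 2-byte form → C8 B5.
U+25A0: 3-byte form → E2 96 A0.
U+1D5C0: 4-byte form → F0 9D 97 80.
Concatenated (20 bytes): F0 AA 82 AE F1 AE 9F 8B E1 85 BD C8 B5 E2 96 A0 F0 9D 97 80.

F0 AA 82 AE F1 AE 9F 8B E1 85 BD C8 B5 E2 96 A0 F0 9D 97 80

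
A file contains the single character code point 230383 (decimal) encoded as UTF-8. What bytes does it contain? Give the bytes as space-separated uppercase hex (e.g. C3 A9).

U+383EF = 0x383EF = 230383 decimal. In range U+10000–U+10FFFF → 4-byte form: 11110xxx 10xxxxxx 10xxxxxx 10xxxxxx.
Binary (21 bits): 000111000001111101111.
Split 3+6+6+6: 000 | 111000 | 001111 | 101111.
Byte 1: 11110000 = 0xF0.
Byte 2: 10111000 = 0xB8.
Byte 3: 10001111 = 0x8F.
Byte 4: 10101111 = 0xAF.

F0 B8 8F AF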